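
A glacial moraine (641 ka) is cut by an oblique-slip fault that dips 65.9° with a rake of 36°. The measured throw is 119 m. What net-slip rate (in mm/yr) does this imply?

dip-slip = throw / sin(dip) = 119 / sin(65.9°) = 130.4 m
net slip = dip-slip / sin(rake) = 130.4 / sin(36°) = 221.8 m
rate = 221.8 m / 641 ka = 0.000346 m/yr = 0.346 mm/yr

0.346 mm/yr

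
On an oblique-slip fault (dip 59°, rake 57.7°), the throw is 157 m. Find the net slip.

217 m

dip-slip = throw / sin(dip) = 157 / sin(59°) = 183.2 m
net slip = dip-slip / sin(rake) = 183.2 / sin(57.7°) = 217 m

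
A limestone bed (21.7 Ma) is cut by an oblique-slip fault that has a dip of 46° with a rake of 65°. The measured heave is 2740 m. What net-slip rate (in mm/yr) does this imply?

0.201 mm/yr

dip-slip = heave / cos(dip) = 2740 / cos(46°) = 3944 m
net slip = dip-slip / sin(rake) = 3944 / sin(65°) = 4352 m
rate = 4352 m / 21.7 Ma = 0.000201 m/yr = 0.201 mm/yr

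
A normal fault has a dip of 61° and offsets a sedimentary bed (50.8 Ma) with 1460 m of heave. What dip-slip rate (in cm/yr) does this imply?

dip-slip = heave / cos(dip) = 1460 m / cos(61°) = 3011 m
rate = 3011 m / 50.8 Ma = 0.0000593 m/yr = 0.00593 cm/yr

0.00593 cm/yr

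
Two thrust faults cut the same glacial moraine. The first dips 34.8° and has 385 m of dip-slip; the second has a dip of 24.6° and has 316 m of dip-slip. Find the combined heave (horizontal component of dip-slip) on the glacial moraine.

603 m

heave_A = 385 × cos(34.8°) = 316.1 m
heave_B = 316 × cos(24.6°) = 287.3 m
total = 316.1 + 287.3 = 603 m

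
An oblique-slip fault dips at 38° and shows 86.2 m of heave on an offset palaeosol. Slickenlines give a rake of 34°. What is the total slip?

196 m

dip-slip = heave / cos(dip) = 86.2 / cos(38°) = 109.4 m
net slip = dip-slip / sin(rake) = 109.4 / sin(34°) = 196 m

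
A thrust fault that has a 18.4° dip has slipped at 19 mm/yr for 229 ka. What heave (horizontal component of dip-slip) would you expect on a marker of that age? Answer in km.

dip-slip = rate × time = 19 mm/yr × 229 ka = 4351 m
heave = dip-slip × cos(dip) = 4351 × cos(18.4°) = 4130 m = 4.13 km

4.13 km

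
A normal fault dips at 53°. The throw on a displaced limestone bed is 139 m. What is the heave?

105 m

heave = throw / tan(dip) = 139 / tan(53°) = 105 m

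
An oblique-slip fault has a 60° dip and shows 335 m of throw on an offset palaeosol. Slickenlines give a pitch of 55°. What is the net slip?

dip-slip = throw / sin(dip) = 335 / sin(60°) = 386.8 m
net slip = dip-slip / sin(rake) = 386.8 / sin(55°) = 472 m

472 m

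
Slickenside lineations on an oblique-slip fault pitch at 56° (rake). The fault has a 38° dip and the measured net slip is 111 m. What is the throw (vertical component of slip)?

56.7 m

dip-slip = net slip × sin(rake) = 111 m × sin(56°) = 92.02 m
throw = dip-slip × sin(dip) = 92.02 × sin(38°) = 56.7 m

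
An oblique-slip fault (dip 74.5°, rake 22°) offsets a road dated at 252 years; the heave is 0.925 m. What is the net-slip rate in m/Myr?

36700 m/Myr

dip-slip = heave / cos(dip) = 0.925 / cos(74.5°) = 3.461 m
net slip = dip-slip / sin(rake) = 3.461 / sin(22°) = 9.240 m
rate = 9.240 m / 252 years = 0.0367 m/yr = 36700 m/Myr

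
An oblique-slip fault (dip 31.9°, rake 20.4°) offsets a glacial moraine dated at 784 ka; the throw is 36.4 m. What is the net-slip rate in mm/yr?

0.252 mm/yr

dip-slip = throw / sin(dip) = 36.4 / sin(31.9°) = 68.88 m
net slip = dip-slip / sin(rake) = 68.88 / sin(20.4°) = 197.6 m
rate = 197.6 m / 784 ka = 0.000252 m/yr = 0.252 mm/yr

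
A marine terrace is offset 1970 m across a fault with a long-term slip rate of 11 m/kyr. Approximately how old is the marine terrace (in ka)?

179 ka

age = offset / rate = 1970 m / (11 m/kyr) = 179000 yr = 179 ka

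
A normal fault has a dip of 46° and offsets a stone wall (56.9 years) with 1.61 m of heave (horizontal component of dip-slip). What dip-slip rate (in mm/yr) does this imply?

dip-slip = heave / cos(dip) = 1.61 m / cos(46°) = 2.318 m
rate = 2.318 m / 56.9 years = 0.0407 m/yr = 40.7 mm/yr

40.7 mm/yr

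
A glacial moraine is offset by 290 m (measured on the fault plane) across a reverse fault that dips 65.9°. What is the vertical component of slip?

265 m

throw = dip-slip × sin(dip) = 290 m × sin(65.9°) = 265 m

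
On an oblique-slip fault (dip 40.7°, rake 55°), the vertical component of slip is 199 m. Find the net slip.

dip-slip = throw / sin(dip) = 199 / sin(40.7°) = 305.2 m
net slip = dip-slip / sin(rake) = 305.2 / sin(55°) = 373 m

373 m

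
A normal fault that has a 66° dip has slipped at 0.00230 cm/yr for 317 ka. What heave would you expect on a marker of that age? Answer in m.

dip-slip = rate × time = 0.00230 cm/yr × 317 ka = 7.291 m
heave = dip-slip × cos(dip) = 7.291 × cos(66°) = 2.97 m

2.97 m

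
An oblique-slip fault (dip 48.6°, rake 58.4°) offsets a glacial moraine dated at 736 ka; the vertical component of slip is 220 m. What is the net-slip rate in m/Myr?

468 m/Myr

dip-slip = throw / sin(dip) = 220 / sin(48.6°) = 293.3 m
net slip = dip-slip / sin(rake) = 293.3 / sin(58.4°) = 344.3 m
rate = 344.3 m / 736 ka = 0.000468 m/yr = 468 m/Myr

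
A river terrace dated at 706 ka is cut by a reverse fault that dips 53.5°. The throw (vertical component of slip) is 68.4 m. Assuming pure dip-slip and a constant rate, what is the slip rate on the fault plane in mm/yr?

dip-slip = throw / sin(dip) = 68.4 m / sin(53.5°) = 85.09 m
rate = 85.09 m / 706 ka = 0.000121 m/yr = 0.121 mm/yr

0.121 mm/yr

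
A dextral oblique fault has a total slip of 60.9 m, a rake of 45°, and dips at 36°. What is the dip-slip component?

dip-slip = net slip × sin(rake) = 60.9 m × sin(45°) = 43.1 m

43.1 m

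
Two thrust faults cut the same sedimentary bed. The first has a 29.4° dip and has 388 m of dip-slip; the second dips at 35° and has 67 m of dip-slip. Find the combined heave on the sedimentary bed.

393 m

heave_A = 388 × cos(29.4°) = 338 m
heave_B = 67 × cos(35°) = 54.88 m
total = 338 + 54.88 = 393 m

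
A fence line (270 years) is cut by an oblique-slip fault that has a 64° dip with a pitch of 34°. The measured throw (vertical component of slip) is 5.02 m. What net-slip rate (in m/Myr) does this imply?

37000 m/Myr

dip-slip = throw / sin(dip) = 5.02 / sin(64°) = 5.585 m
net slip = dip-slip / sin(rake) = 5.585 / sin(34°) = 9.988 m
rate = 9.988 m / 270 years = 0.0370 m/yr = 37000 m/Myr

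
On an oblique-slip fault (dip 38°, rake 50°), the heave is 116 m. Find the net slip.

dip-slip = heave / cos(dip) = 116 / cos(38°) = 147.2 m
net slip = dip-slip / sin(rake) = 147.2 / sin(50°) = 192 m

192 m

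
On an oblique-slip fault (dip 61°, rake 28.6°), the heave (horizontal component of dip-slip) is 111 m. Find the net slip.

dip-slip = heave / cos(dip) = 111 / cos(61°) = 229 m
net slip = dip-slip / sin(rake) = 229 / sin(28.6°) = 478 m

478 m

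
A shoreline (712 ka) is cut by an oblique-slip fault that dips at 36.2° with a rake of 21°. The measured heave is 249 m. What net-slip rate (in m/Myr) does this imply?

1210 m/Myr

dip-slip = heave / cos(dip) = 249 / cos(36.2°) = 308.6 m
net slip = dip-slip / sin(rake) = 308.6 / sin(21°) = 861 m
rate = 861 m / 712 ka = 0.00121 m/yr = 1210 m/Myr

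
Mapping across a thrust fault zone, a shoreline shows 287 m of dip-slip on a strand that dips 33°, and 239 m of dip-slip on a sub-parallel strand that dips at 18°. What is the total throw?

throw_A = 287 × sin(33°) = 156.3 m
throw_B = 239 × sin(18°) = 73.86 m
total = 156.3 + 73.86 = 230 m

230 m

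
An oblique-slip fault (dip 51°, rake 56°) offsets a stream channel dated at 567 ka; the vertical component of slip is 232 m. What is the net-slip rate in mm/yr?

dip-slip = throw / sin(dip) = 232 / sin(51°) = 298.5 m
net slip = dip-slip / sin(rake) = 298.5 / sin(56°) = 360.1 m
rate = 360.1 m / 567 ka = 0.000635 m/yr = 0.635 mm/yr

0.635 mm/yr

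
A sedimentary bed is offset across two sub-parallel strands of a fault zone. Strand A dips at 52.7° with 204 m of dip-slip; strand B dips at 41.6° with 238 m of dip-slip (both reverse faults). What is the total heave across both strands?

heave_A = 204 × cos(52.7°) = 123.6 m
heave_B = 238 × cos(41.6°) = 178 m
total = 123.6 + 178 = 302 m

302 m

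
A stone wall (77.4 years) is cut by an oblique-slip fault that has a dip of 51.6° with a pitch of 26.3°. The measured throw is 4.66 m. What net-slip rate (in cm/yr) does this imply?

17.3 cm/yr

dip-slip = throw / sin(dip) = 4.66 / sin(51.6°) = 5.946 m
net slip = dip-slip / sin(rake) = 5.946 / sin(26.3°) = 13.42 m
rate = 13.42 m / 77.4 years = 0.173 m/yr = 17.3 cm/yr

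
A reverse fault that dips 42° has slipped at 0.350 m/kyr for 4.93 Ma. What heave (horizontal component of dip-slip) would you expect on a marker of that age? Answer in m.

dip-slip = rate × time = 0.350 m/kyr × 4.93 Ma = 1726 m
heave = dip-slip × cos(dip) = 1726 × cos(42°) = 1280 m

1280 m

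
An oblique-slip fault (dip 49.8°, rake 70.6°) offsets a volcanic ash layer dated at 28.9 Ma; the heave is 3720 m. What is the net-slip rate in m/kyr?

0.211 m/kyr

dip-slip = heave / cos(dip) = 3720 / cos(49.8°) = 5763 m
net slip = dip-slip / sin(rake) = 5763 / sin(70.6°) = 6110 m
rate = 6110 m / 28.9 Ma = 0.000211 m/yr = 0.211 m/kyr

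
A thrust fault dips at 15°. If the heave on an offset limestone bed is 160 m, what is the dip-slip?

dip-slip = heave / cos(dip) = 160 / cos(15°) = 166 m

166 m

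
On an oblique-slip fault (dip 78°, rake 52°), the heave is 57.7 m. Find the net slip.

dip-slip = heave / cos(dip) = 57.7 / cos(78°) = 277.5 m
net slip = dip-slip / sin(rake) = 277.5 / sin(52°) = 352 m

352 m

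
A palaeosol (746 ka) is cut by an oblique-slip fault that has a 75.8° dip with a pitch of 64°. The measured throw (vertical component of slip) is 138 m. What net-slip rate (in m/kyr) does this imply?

dip-slip = throw / sin(dip) = 138 / sin(75.8°) = 142.3 m
net slip = dip-slip / sin(rake) = 142.3 / sin(64°) = 158.4 m
rate = 158.4 m / 746 ka = 0.000212 m/yr = 0.212 m/kyr

0.212 m/kyr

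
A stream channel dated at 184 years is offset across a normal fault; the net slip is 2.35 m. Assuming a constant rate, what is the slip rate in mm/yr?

rate = 2.35 m / 184 years = 0.0128 m/yr = 12.8 mm/yr

12.8 mm/yr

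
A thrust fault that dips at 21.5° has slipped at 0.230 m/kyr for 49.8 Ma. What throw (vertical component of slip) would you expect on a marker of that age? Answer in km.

dip-slip = rate × time = 0.230 m/kyr × 49.8 Ma = 11450 m
throw = dip-slip × sin(dip) = 11450 × sin(21.5°) = 4200 m = 4.20 km

4.20 km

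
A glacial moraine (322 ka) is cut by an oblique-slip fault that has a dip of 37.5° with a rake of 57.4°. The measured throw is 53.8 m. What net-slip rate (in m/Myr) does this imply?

326 m/Myr

dip-slip = throw / sin(dip) = 53.8 / sin(37.5°) = 88.38 m
net slip = dip-slip / sin(rake) = 88.38 / sin(57.4°) = 104.9 m
rate = 104.9 m / 322 ka = 0.000326 m/yr = 326 m/Myr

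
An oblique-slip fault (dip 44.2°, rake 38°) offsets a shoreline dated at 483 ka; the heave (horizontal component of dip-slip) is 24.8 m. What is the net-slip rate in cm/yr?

dip-slip = heave / cos(dip) = 24.8 / cos(44.2°) = 34.59 m
net slip = dip-slip / sin(rake) = 34.59 / sin(38°) = 56.19 m
rate = 56.19 m / 483 ka = 0.000116 m/yr = 0.0116 cm/yr

0.0116 cm/yr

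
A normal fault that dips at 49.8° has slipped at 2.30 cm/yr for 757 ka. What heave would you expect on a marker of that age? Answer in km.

11.2 km

dip-slip = rate × time = 2.30 cm/yr × 757 ka = 17410 m
heave = dip-slip × cos(dip) = 17410 × cos(49.8°) = 11200 m = 11.2 km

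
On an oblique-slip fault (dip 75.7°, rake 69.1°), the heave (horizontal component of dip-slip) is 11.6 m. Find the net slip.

dip-slip = heave / cos(dip) = 11.6 / cos(75.7°) = 46.96 m
net slip = dip-slip / sin(rake) = 46.96 / sin(69.1°) = 50.3 m

50.3 m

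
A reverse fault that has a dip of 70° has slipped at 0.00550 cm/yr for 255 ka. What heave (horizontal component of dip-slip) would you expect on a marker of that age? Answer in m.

dip-slip = rate × time = 0.00550 cm/yr × 255 ka = 14.02 m
heave = dip-slip × cos(dip) = 14.02 × cos(70°) = 4.80 m

4.80 m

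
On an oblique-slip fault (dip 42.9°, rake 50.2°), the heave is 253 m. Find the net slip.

450 m

dip-slip = heave / cos(dip) = 253 / cos(42.9°) = 345.4 m
net slip = dip-slip / sin(rake) = 345.4 / sin(50.2°) = 450 m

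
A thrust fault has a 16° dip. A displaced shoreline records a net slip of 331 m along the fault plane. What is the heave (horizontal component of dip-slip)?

318 m

heave = dip-slip × cos(dip) = 331 m × cos(16°) = 318 m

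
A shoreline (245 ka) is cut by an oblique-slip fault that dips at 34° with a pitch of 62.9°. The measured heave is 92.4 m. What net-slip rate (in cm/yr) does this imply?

dip-slip = heave / cos(dip) = 92.4 / cos(34°) = 111.5 m
net slip = dip-slip / sin(rake) = 111.5 / sin(62.9°) = 125.2 m
rate = 125.2 m / 245 ka = 0.000511 m/yr = 0.0511 cm/yr

0.0511 cm/yr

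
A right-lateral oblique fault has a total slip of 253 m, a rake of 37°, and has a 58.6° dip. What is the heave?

dip-slip = net slip × sin(rake) = 253 m × sin(37°) = 152.3 m
heave = dip-slip × cos(dip) = 152.3 × cos(58.6°) = 79.3 m

79.3 m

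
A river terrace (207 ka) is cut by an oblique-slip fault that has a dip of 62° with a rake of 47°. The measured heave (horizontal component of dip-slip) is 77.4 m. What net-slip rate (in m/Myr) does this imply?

dip-slip = heave / cos(dip) = 77.4 / cos(62°) = 164.9 m
net slip = dip-slip / sin(rake) = 164.9 / sin(47°) = 225.4 m
rate = 225.4 m / 207 ka = 0.00109 m/yr = 1090 m/Myr

1090 m/Myr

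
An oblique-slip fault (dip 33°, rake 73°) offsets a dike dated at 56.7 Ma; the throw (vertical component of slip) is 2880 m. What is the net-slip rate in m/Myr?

97.5 m/Myr

dip-slip = throw / sin(dip) = 2880 / sin(33°) = 5288 m
net slip = dip-slip / sin(rake) = 5288 / sin(73°) = 5530 m
rate = 5530 m / 56.7 Ma = 0.0000975 m/yr = 97.5 m/Myr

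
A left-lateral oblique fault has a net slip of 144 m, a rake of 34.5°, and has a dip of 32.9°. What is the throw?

dip-slip = net slip × sin(rake) = 144 m × sin(34.5°) = 81.56 m
throw = dip-slip × sin(dip) = 81.56 × sin(32.9°) = 44.3 m

44.3 m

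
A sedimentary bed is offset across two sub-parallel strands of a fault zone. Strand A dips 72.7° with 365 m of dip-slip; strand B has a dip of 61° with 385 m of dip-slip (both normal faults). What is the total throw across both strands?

throw_A = 365 × sin(72.7°) = 348.5 m
throw_B = 385 × sin(61°) = 336.7 m
total = 348.5 + 336.7 = 685 m

685 m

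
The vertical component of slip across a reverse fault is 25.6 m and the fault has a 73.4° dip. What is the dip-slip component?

dip-slip = throw / sin(dip) = 25.6 / sin(73.4°) = 26.7 m

26.7 m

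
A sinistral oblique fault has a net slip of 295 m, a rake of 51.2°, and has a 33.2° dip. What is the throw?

dip-slip = net slip × sin(rake) = 295 m × sin(51.2°) = 229.9 m
throw = dip-slip × sin(dip) = 229.9 × sin(33.2°) = 126 m

126 m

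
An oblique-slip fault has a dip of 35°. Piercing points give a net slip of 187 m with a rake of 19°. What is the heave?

dip-slip = net slip × sin(rake) = 187 m × sin(19°) = 60.88 m
heave = dip-slip × cos(dip) = 60.88 × cos(35°) = 49.9 m

49.9 m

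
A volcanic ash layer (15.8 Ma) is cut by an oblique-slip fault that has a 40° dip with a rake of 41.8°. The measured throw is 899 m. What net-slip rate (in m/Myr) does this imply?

133 m/Myr

dip-slip = throw / sin(dip) = 899 / sin(40°) = 1399 m
net slip = dip-slip / sin(rake) = 1399 / sin(41.8°) = 2098 m
rate = 2098 m / 15.8 Ma = 0.000133 m/yr = 133 m/Myr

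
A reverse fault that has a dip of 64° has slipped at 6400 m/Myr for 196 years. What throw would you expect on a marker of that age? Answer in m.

dip-slip = rate × time = 6400 m/Myr × 196 years = 1.254 m
throw = dip-slip × sin(dip) = 1.254 × sin(64°) = 1.13 m

1.13 m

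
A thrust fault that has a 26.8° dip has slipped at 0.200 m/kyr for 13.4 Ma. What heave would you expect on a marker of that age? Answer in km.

dip-slip = rate × time = 0.200 m/kyr × 13.4 Ma = 2680 m
heave = dip-slip × cos(dip) = 2680 × cos(26.8°) = 2390 m = 2.39 km

2.39 km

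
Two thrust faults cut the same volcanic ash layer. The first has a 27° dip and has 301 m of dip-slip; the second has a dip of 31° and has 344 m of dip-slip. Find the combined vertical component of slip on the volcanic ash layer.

314 m

throw_A = 301 × sin(27°) = 136.7 m
throw_B = 344 × sin(31°) = 177.2 m
total = 136.7 + 177.2 = 314 m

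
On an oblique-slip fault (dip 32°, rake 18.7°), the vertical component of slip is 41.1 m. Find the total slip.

dip-slip = throw / sin(dip) = 41.1 / sin(32°) = 77.56 m
net slip = dip-slip / sin(rake) = 77.56 / sin(18.7°) = 242 m

242 m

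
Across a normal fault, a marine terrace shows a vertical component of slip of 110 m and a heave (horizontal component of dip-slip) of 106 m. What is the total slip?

153 m

net slip = √(throw² + heave²) = √(110² + 106²) = 153 m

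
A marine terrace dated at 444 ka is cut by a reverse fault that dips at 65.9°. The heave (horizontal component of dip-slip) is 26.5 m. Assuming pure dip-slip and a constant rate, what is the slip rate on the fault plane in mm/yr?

dip-slip = heave / cos(dip) = 26.5 m / cos(65.9°) = 64.90 m
rate = 64.90 m / 444 ka = 0.000146 m/yr = 0.146 mm/yr

0.146 mm/yr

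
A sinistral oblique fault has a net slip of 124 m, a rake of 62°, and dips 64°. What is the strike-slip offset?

strike-slip = net slip × cos(rake) = 124 m × cos(62°) = 58.2 m

58.2 m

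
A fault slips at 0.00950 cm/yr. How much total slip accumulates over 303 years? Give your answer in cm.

slip = rate × time = 0.00950 cm/yr × 303 years = 0.0288 m = 2.88 cm

2.88 cm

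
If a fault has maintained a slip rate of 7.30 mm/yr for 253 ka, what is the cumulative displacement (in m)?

slip = rate × time = 7.30 mm/yr × 253 ka = 1850 m

1850 m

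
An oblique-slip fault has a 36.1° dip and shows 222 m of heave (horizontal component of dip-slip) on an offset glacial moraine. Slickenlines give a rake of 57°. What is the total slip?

328 m

dip-slip = heave / cos(dip) = 222 / cos(36.1°) = 274.8 m
net slip = dip-slip / sin(rake) = 274.8 / sin(57°) = 328 m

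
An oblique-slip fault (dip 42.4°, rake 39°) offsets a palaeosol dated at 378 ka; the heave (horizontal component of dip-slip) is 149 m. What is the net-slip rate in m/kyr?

0.848 m/kyr

dip-slip = heave / cos(dip) = 149 / cos(42.4°) = 201.8 m
net slip = dip-slip / sin(rake) = 201.8 / sin(39°) = 320.6 m
rate = 320.6 m / 378 ka = 0.000848 m/yr = 0.848 m/kyr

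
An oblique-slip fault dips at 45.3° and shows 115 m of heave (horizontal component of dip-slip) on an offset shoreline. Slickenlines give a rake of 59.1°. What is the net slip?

191 m

dip-slip = heave / cos(dip) = 115 / cos(45.3°) = 163.5 m
net slip = dip-slip / sin(rake) = 163.5 / sin(59.1°) = 191 m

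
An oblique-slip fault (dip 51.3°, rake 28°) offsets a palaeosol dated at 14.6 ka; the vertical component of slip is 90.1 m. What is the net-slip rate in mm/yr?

dip-slip = throw / sin(dip) = 90.1 / sin(51.3°) = 115.4 m
net slip = dip-slip / sin(rake) = 115.4 / sin(28°) = 245.9 m
rate = 245.9 m / 14.6 ka = 0.0168 m/yr = 16.8 mm/yr

16.8 mm/yr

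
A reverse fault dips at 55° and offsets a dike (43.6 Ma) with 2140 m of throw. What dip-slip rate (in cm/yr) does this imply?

dip-slip = throw / sin(dip) = 2140 m / sin(55°) = 2612 m
rate = 2612 m / 43.6 Ma = 0.0000599 m/yr = 0.00599 cm/yr

0.00599 cm/yr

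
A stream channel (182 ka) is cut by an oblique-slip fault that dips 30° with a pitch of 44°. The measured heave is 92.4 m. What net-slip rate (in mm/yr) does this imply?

dip-slip = heave / cos(dip) = 92.4 / cos(30°) = 106.7 m
net slip = dip-slip / sin(rake) = 106.7 / sin(44°) = 153.6 m
rate = 153.6 m / 182 ka = 0.000844 m/yr = 0.844 mm/yr

0.844 mm/yr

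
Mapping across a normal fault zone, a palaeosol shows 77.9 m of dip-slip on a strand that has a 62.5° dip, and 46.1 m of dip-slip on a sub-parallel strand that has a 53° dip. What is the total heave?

heave_A = 77.9 × cos(62.5°) = 35.97 m
heave_B = 46.1 × cos(53°) = 27.74 m
total = 35.97 + 27.74 = 63.7 m

63.7 m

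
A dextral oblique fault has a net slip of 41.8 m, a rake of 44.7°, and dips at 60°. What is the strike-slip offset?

29.7 m

strike-slip = net slip × cos(rake) = 41.8 m × cos(44.7°) = 29.7 m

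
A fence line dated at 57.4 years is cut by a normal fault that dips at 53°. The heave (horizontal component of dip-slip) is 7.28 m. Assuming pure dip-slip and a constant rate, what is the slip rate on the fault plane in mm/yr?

dip-slip = heave / cos(dip) = 7.28 m / cos(53°) = 12.10 m
rate = 12.10 m / 57.4 years = 0.211 m/yr = 211 mm/yr

211 mm/yr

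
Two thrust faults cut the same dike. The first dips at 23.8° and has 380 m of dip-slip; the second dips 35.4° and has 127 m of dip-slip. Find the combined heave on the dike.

heave_A = 380 × cos(23.8°) = 347.7 m
heave_B = 127 × cos(35.4°) = 103.5 m
total = 347.7 + 103.5 = 451 m

451 m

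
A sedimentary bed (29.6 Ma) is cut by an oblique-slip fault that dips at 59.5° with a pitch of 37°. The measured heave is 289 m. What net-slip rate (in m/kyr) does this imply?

dip-slip = heave / cos(dip) = 289 / cos(59.5°) = 569.4 m
net slip = dip-slip / sin(rake) = 569.4 / sin(37°) = 946.2 m
rate = 946.2 m / 29.6 Ma = 0.0000320 m/yr = 0.0320 m/kyr

0.0320 m/kyr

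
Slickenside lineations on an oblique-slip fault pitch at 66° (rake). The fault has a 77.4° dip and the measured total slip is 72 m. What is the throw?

64.2 m

dip-slip = net slip × sin(rake) = 72 m × sin(66°) = 65.78 m
throw = dip-slip × sin(dip) = 65.78 × sin(77.4°) = 64.2 m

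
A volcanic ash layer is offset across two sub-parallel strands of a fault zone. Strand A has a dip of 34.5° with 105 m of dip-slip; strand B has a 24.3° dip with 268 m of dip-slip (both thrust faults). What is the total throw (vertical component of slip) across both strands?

throw_A = 105 × sin(34.5°) = 59.47 m
throw_B = 268 × sin(24.3°) = 110.3 m
total = 59.47 + 110.3 = 170 m

170 m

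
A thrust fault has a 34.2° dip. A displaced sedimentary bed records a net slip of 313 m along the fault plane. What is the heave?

heave = dip-slip × cos(dip) = 313 m × cos(34.2°) = 259 m

259 m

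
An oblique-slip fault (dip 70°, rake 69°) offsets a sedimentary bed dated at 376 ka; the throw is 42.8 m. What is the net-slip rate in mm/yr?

0.130 mm/yr

dip-slip = throw / sin(dip) = 42.8 / sin(70°) = 45.55 m
net slip = dip-slip / sin(rake) = 45.55 / sin(69°) = 48.79 m
rate = 48.79 m / 376 ka = 0.000130 m/yr = 0.130 mm/yr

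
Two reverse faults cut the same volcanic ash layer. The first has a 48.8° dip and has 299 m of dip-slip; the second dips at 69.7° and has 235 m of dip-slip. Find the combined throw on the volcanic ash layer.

throw_A = 299 × sin(48.8°) = 225 m
throw_B = 235 × sin(69.7°) = 220.4 m
total = 225 + 220.4 = 445 m

445 m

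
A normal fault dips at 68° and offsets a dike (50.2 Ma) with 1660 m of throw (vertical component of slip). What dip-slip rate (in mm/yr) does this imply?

0.0357 mm/yr

dip-slip = throw / sin(dip) = 1660 m / sin(68°) = 1790 m
rate = 1790 m / 50.2 Ma = 0.0000357 m/yr = 0.0357 mm/yr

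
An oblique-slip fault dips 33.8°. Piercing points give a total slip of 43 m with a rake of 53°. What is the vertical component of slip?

dip-slip = net slip × sin(rake) = 43 m × sin(53°) = 34.34 m
throw = dip-slip × sin(dip) = 34.34 × sin(33.8°) = 19.1 m

19.1 m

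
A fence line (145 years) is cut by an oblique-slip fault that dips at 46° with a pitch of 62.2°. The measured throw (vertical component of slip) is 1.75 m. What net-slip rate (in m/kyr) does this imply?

dip-slip = throw / sin(dip) = 1.75 / sin(46°) = 2.433 m
net slip = dip-slip / sin(rake) = 2.433 / sin(62.2°) = 2.750 m
rate = 2.750 m / 145 years = 0.0190 m/yr = 19 m/kyr

19 m/kyr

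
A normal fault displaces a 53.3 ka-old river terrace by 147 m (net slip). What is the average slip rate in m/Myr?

2760 m/Myr

rate = 147 m / 53.3 ka = 0.00276 m/yr = 2760 m/Myr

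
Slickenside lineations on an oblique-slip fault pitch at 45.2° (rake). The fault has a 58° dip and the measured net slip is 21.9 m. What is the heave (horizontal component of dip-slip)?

8.23 m

dip-slip = net slip × sin(rake) = 21.9 m × sin(45.2°) = 15.54 m
heave = dip-slip × cos(dip) = 15.54 × cos(58°) = 8.23 m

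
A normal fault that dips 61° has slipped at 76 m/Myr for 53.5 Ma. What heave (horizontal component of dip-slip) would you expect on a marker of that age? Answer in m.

dip-slip = rate × time = 76 m/Myr × 53.5 Ma = 4066 m
heave = dip-slip × cos(dip) = 4066 × cos(61°) = 1970 m

1970 m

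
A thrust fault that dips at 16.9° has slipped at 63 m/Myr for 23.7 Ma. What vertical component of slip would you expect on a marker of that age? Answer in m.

434 m

dip-slip = rate × time = 63 m/Myr × 23.7 Ma = 1493 m
throw = dip-slip × sin(dip) = 1493 × sin(16.9°) = 434 m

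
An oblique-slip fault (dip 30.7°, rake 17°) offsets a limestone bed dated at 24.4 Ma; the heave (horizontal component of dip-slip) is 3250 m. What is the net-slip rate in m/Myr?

dip-slip = heave / cos(dip) = 3250 / cos(30.7°) = 3780 m
net slip = dip-slip / sin(rake) = 3780 / sin(17°) = 12930 m
rate = 12930 m / 24.4 Ma = 0.000530 m/yr = 530 m/Myr

530 m/Myr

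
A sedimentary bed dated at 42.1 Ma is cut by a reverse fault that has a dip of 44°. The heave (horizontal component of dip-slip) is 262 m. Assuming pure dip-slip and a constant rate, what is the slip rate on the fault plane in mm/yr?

dip-slip = heave / cos(dip) = 262 m / cos(44°) = 364.2 m
rate = 364.2 m / 42.1 Ma = 0.00000865 m/yr = 0.00865 mm/yr

0.00865 mm/yr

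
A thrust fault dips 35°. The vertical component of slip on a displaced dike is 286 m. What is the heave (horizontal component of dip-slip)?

408 m

heave = throw / tan(dip) = 286 / tan(35°) = 408 m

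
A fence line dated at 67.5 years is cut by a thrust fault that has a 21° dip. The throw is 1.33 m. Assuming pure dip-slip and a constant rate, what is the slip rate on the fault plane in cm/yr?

5.50 cm/yr

dip-slip = throw / sin(dip) = 1.33 m / sin(21°) = 3.711 m
rate = 3.711 m / 67.5 years = 0.0550 m/yr = 5.50 cm/yr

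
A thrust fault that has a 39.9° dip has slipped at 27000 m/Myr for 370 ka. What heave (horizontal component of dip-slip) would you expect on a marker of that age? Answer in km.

dip-slip = rate × time = 27000 m/Myr × 370 ka = 9990 m
heave = dip-slip × cos(dip) = 9990 × cos(39.9°) = 7660 m = 7.66 km

7.66 km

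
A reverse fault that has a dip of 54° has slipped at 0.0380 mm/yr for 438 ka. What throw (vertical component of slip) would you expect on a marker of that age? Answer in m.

13.5 m

dip-slip = rate × time = 0.0380 mm/yr × 438 ka = 16.64 m
throw = dip-slip × sin(dip) = 16.64 × sin(54°) = 13.5 m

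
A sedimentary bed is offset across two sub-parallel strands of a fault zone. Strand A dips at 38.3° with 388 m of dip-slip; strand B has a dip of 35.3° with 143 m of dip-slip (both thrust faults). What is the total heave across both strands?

421 m

heave_A = 388 × cos(38.3°) = 304.5 m
heave_B = 143 × cos(35.3°) = 116.7 m
total = 304.5 + 116.7 = 421 m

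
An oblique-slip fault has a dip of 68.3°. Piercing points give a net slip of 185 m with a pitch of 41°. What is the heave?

44.9 m

dip-slip = net slip × sin(rake) = 185 m × sin(41°) = 121.4 m
heave = dip-slip × cos(dip) = 121.4 × cos(68.3°) = 44.9 m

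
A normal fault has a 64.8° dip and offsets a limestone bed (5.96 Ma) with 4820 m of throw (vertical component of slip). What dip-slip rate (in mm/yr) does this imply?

dip-slip = throw / sin(dip) = 4820 m / sin(64.8°) = 5327 m
rate = 5327 m / 5.96 Ma = 0.000894 m/yr = 0.894 mm/yr

0.894 mm/yr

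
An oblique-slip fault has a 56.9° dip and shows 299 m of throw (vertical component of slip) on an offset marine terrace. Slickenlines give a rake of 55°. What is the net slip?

dip-slip = throw / sin(dip) = 299 / sin(56.9°) = 356.9 m
net slip = dip-slip / sin(rake) = 356.9 / sin(55°) = 436 m

436 m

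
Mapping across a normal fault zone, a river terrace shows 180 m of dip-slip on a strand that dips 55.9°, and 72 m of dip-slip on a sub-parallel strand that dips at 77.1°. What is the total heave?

117 m

heave_A = 180 × cos(55.9°) = 100.9 m
heave_B = 72 × cos(77.1°) = 16.07 m
total = 100.9 + 16.07 = 117 m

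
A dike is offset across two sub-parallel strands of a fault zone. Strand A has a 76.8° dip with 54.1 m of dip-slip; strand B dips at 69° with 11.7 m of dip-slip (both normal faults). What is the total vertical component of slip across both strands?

63.6 m

throw_A = 54.1 × sin(76.8°) = 52.67 m
throw_B = 11.7 × sin(69°) = 10.92 m
total = 52.67 + 10.92 = 63.6 m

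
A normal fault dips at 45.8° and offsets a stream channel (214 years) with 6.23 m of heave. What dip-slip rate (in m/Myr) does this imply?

dip-slip = heave / cos(dip) = 6.23 m / cos(45.8°) = 8.936 m
rate = 8.936 m / 214 years = 0.0418 m/yr = 41800 m/Myr

41800 m/Myr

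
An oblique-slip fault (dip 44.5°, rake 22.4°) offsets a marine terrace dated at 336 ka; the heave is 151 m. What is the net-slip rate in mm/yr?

dip-slip = heave / cos(dip) = 151 / cos(44.5°) = 211.7 m
net slip = dip-slip / sin(rake) = 211.7 / sin(22.4°) = 555.6 m
rate = 555.6 m / 336 ka = 0.00165 m/yr = 1.65 mm/yr

1.65 mm/yr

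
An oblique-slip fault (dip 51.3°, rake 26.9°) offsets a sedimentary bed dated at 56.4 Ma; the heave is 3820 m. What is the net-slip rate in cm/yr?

dip-slip = heave / cos(dip) = 3820 / cos(51.3°) = 6110 m
net slip = dip-slip / sin(rake) = 6110 / sin(26.9°) = 13500 m
rate = 13500 m / 56.4 Ma = 0.000239 m/yr = 0.0239 cm/yr

0.0239 cm/yr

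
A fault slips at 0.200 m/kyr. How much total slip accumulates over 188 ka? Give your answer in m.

slip = rate × time = 0.200 m/kyr × 188 ka = 37.6 m

37.6 m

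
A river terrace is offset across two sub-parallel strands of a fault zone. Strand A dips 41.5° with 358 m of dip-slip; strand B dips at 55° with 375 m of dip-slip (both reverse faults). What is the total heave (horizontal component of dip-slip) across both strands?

heave_A = 358 × cos(41.5°) = 268.1 m
heave_B = 375 × cos(55°) = 215.1 m
total = 268.1 + 215.1 = 483 m

483 m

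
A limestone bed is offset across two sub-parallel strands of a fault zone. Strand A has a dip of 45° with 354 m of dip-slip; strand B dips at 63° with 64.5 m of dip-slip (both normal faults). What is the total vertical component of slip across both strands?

throw_A = 354 × sin(45°) = 250.3 m
throw_B = 64.5 × sin(63°) = 57.47 m
total = 250.3 + 57.47 = 308 m

308 m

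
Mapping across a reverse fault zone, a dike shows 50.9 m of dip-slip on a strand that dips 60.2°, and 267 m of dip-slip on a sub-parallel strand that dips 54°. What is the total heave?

heave_A = 50.9 × cos(60.2°) = 25.30 m
heave_B = 267 × cos(54°) = 156.9 m
total = 25.30 + 156.9 = 182 m

182 m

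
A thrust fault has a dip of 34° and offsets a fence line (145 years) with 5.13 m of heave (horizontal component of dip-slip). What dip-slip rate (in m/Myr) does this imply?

42700 m/Myr

dip-slip = heave / cos(dip) = 5.13 m / cos(34°) = 6.188 m
rate = 6.188 m / 145 years = 0.0427 m/yr = 42700 m/Myr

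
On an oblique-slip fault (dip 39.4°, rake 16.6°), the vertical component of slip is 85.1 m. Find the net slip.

469 m

dip-slip = throw / sin(dip) = 85.1 / sin(39.4°) = 134.1 m
net slip = dip-slip / sin(rake) = 134.1 / sin(16.6°) = 469 m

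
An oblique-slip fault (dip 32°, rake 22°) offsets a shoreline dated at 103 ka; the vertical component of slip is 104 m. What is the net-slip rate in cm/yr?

dip-slip = throw / sin(dip) = 104 / sin(32°) = 196.3 m
net slip = dip-slip / sin(rake) = 196.3 / sin(22°) = 523.9 m
rate = 523.9 m / 103 ka = 0.00509 m/yr = 0.509 cm/yr

0.509 cm/yr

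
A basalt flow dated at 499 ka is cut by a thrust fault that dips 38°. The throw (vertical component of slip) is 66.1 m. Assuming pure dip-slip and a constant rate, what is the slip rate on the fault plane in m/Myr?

dip-slip = throw / sin(dip) = 66.1 m / sin(38°) = 107.4 m
rate = 107.4 m / 499 ka = 0.000215 m/yr = 215 m/Myr

215 m/Myr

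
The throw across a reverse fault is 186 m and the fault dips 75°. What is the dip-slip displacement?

dip-slip = throw / sin(dip) = 186 / sin(75°) = 193 m

193 m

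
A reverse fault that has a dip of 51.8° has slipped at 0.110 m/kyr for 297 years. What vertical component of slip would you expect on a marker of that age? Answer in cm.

dip-slip = rate × time = 0.110 m/kyr × 297 years = 0.03267 m
throw = dip-slip × sin(dip) = 0.03267 × sin(51.8°) = 0.0257 m = 2.57 cm

2.57 cm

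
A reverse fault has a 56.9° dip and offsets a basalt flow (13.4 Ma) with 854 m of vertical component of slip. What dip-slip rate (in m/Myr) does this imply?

76.1 m/Myr

dip-slip = throw / sin(dip) = 854 m / sin(56.9°) = 1019 m
rate = 1019 m / 13.4 Ma = 0.0000761 m/yr = 76.1 m/Myr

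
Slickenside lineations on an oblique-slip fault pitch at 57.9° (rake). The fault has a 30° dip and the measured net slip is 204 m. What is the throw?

86.4 m

dip-slip = net slip × sin(rake) = 204 m × sin(57.9°) = 172.8 m
throw = dip-slip × sin(dip) = 172.8 × sin(30°) = 86.4 m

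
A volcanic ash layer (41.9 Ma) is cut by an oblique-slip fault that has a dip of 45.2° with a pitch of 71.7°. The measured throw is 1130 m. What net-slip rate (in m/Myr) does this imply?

40 m/Myr

dip-slip = throw / sin(dip) = 1130 / sin(45.2°) = 1593 m
net slip = dip-slip / sin(rake) = 1593 / sin(71.7°) = 1677 m
rate = 1677 m / 41.9 Ma = 0.0000400 m/yr = 40 m/Myr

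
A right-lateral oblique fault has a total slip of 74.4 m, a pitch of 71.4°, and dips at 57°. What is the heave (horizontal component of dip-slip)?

dip-slip = net slip × sin(rake) = 74.4 m × sin(71.4°) = 70.51 m
heave = dip-slip × cos(dip) = 70.51 × cos(57°) = 38.4 m

38.4 m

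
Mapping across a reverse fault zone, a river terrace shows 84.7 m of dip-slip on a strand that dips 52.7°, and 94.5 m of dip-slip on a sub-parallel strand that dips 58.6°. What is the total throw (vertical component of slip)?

throw_A = 84.7 × sin(52.7°) = 67.38 m
throw_B = 94.5 × sin(58.6°) = 80.66 m
total = 67.38 + 80.66 = 148 m

148 m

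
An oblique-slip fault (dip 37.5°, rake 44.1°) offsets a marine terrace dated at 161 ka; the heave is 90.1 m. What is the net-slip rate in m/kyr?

1.01 m/kyr

dip-slip = heave / cos(dip) = 90.1 / cos(37.5°) = 113.6 m
net slip = dip-slip / sin(rake) = 113.6 / sin(44.1°) = 163.2 m
rate = 163.2 m / 161 ka = 0.00101 m/yr = 1.01 m/kyr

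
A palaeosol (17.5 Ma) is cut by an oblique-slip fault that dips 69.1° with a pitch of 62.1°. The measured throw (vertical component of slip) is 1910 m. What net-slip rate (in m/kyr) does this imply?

dip-slip = throw / sin(dip) = 1910 / sin(69.1°) = 2045 m
net slip = dip-slip / sin(rake) = 2045 / sin(62.1°) = 2313 m
rate = 2313 m / 17.5 Ma = 0.000132 m/yr = 0.132 m/kyr

0.132 m/kyr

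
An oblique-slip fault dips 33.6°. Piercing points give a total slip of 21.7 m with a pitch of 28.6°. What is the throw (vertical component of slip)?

dip-slip = net slip × sin(rake) = 21.7 m × sin(28.6°) = 10.39 m
throw = dip-slip × sin(dip) = 10.39 × sin(33.6°) = 5.75 m

5.75 m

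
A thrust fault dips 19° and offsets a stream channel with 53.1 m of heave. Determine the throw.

18.3 m

throw = heave × tan(dip) = 53.1 × tan(19°) = 18.3 m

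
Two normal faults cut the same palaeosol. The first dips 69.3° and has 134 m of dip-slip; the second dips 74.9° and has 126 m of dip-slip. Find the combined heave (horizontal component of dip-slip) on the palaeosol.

heave_A = 134 × cos(69.3°) = 47.37 m
heave_B = 126 × cos(74.9°) = 32.82 m
total = 47.37 + 32.82 = 80.2 m

80.2 m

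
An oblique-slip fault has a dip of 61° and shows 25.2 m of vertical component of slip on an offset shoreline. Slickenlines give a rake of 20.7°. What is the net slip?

dip-slip = throw / sin(dip) = 25.2 / sin(61°) = 28.81 m
net slip = dip-slip / sin(rake) = 28.81 / sin(20.7°) = 81.5 m

81.5 m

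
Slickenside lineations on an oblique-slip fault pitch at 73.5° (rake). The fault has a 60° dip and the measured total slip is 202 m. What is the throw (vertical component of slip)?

dip-slip = net slip × sin(rake) = 202 m × sin(73.5°) = 193.7 m
throw = dip-slip × sin(dip) = 193.7 × sin(60°) = 168 m

168 m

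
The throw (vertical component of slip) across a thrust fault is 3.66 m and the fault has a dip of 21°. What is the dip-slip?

dip-slip = throw / sin(dip) = 3.66 / sin(21°) = 10.2 m

10.2 m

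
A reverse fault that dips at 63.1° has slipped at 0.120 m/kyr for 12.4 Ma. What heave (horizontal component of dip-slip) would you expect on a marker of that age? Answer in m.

dip-slip = rate × time = 0.120 m/kyr × 12.4 Ma = 1488 m
heave = dip-slip × cos(dip) = 1488 × cos(63.1°) = 673 m

673 m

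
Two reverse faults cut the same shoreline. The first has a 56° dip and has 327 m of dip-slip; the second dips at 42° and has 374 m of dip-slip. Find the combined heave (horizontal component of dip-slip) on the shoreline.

heave_A = 327 × cos(56°) = 182.9 m
heave_B = 374 × cos(42°) = 277.9 m
total = 182.9 + 277.9 = 461 m

461 m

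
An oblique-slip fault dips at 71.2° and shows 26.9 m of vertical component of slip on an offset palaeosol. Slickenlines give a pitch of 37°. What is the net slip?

47.2 m

dip-slip = throw / sin(dip) = 26.9 / sin(71.2°) = 28.42 m
net slip = dip-slip / sin(rake) = 28.42 / sin(37°) = 47.2 m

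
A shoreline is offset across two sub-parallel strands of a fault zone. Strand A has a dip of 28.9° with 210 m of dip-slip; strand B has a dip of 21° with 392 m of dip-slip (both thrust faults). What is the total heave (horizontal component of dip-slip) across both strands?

550 m

heave_A = 210 × cos(28.9°) = 183.8 m
heave_B = 392 × cos(21°) = 366 m
total = 183.8 + 366 = 550 m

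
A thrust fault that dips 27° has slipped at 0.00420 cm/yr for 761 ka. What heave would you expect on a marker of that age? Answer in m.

28.5 m

dip-slip = rate × time = 0.00420 cm/yr × 761 ka = 31.96 m
heave = dip-slip × cos(dip) = 31.96 × cos(27°) = 28.5 m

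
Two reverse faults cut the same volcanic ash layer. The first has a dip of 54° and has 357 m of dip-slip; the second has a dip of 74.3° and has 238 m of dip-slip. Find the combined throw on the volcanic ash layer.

518 m

throw_A = 357 × sin(54°) = 288.8 m
throw_B = 238 × sin(74.3°) = 229.1 m
total = 288.8 + 229.1 = 518 m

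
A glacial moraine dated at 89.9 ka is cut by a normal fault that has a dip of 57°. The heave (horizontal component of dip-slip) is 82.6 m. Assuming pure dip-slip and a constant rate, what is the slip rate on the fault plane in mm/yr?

dip-slip = heave / cos(dip) = 82.6 m / cos(57°) = 151.7 m
rate = 151.7 m / 89.9 ka = 0.00169 m/yr = 1.69 mm/yr

1.69 mm/yr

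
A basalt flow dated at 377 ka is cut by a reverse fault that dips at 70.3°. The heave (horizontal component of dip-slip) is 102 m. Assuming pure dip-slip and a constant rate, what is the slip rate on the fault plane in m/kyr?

dip-slip = heave / cos(dip) = 102 m / cos(70.3°) = 302.6 m
rate = 302.6 m / 377 ka = 0.000803 m/yr = 0.803 m/kyr

0.803 m/kyr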